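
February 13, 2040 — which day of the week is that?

Doomsday rule: the anchor day for the 2000s is Tuesday. For year 40: 40÷12 = 3 r 4, and 4÷4 = 1, so 3+4+1 = 8.
Tuesday + 8 ≡ Wednesday — that's 2040's doomsday.
In February the doomsday date is Feb 29 (2040 is a leap year (divisible by 4)).
Feb 13 is 16 days before Feb 29; 16 mod 7 = 2, so Wednesday − 2 = Monday.

Monday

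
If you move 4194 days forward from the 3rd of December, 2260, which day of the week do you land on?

Tuesday

Dec 3, 2260 is a Monday.
4194 mod 7 = 1, so 4194 days after a Monday is Monday + 1 = Tuesday.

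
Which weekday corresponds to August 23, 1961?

Wednesday

Doomsday rule: the anchor day for the 1900s is Wednesday. For year 61: 61÷12 = 5 r 1, and 1÷4 = 0, so 5+1+0 = 6.
Wednesday + 6 ≡ Tuesday — that's 1961's doomsday.
In August the doomsday date is Aug 8.
Aug 23 is 15 days after Aug 8; 15 mod 7 = 1, so Tuesday + 1 = Wednesday.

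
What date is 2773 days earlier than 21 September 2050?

February 17, 2043

−365 (one year) → Sep 21, 2049 (2408 left).
−365 (one year) → Sep 21, 2048 (2043 left).
−366 (one year; includes Feb 29, 2048) → Sep 21, 2047 (1677 left).
−365 (one year) → Sep 21, 2046 (1312 left).
−365 (one year) → Sep 21, 2045 (947 left).
−365 (one year) → Sep 21, 2044 (582 left).
−366 (one year; includes Feb 29, 2044) → Sep 21, 2043 (216 left).
−21 → Aug 31, 2043 (end of Aug, 31 days; 195 left).
−31 → Jul 31, 2043 (end of Jul, 31 days; 164 left).
−31 → Jun 30, 2043 (end of Jun, 30 days; 133 left).
−30 → May 31, 2043 (end of May, 31 days; 103 left).
−31 → Apr 30, 2043 (end of Apr, 30 days; 72 left).
−30 → Mar 31, 2043 (end of Mar, 31 days; 42 left).
−31 → Feb 28, 2043 (end of Feb, 28 days; 11 left).
−11 → Feb 17, 2043.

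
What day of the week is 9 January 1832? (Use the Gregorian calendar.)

Doomsday rule: the anchor day for the 1800s is Friday. For year 32: 32÷12 = 2 r 8, and 8÷4 = 2, so 2+8+2 = 12.
Friday + 12 ≡ Wednesday — that's 1832's doomsday.
In January the doomsday date is Jan 4 (1832 is a leap year (divisible by 4)).
Jan 9 is 5 days after Jan 4; 5 mod 7 = 5, so Wednesday + 5 = Monday.

Monday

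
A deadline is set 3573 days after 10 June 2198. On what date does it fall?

March 23, 2208

+365 (one year) → Jun 10, 2199 (3208 left).
+365 (one year) → Jun 10, 2200 (2843 left).
+365 (one year) → Jun 10, 2201 (2478 left).
+365 (one year) → Jun 10, 2202 (2113 left).
+365 (one year) → Jun 10, 2203 (1748 left).
+366 (one year; includes Feb 29, 2204) → Jun 10, 2204 (1382 left).
+365 (one year) → Jun 10, 2205 (1017 left).
+365 (one year) → Jun 10, 2206 (652 left).
+365 (one year) → Jun 10, 2207 (287 left).
Jun has 30 days: +21 → Jul 1, 2207 (266 left).
Jul has 31 days: +31 → Aug 1, 2207 (235 left).
Aug has 31 days: +31 → Sep 1, 2207 (204 left).
Sep has 30 days: +30 → Oct 1, 2207 (174 left).
Oct has 31 days: +31 → Nov 1, 2207 (143 left).
Nov has 30 days: +30 → Dec 1, 2207 (113 left).
Dec has 31 days: +31 → Jan 1, 2208 (82 left).
Jan has 31 days: +31 → Feb 1, 2208 (51 left).
Feb has 29 days: +29 → Mar 1, 2208 (22 left).
+22 → Mar 23, 2208.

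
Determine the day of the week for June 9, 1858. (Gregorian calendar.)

Wednesday

Doomsday rule: the anchor day for the 1800s is Friday. For year 58: 58÷12 = 4 r 10, and 10÷4 = 2, so 4+10+2 = 16.
Friday + 16 ≡ Sunday — that's 1858's doomsday.
In June the doomsday date is Jun 6.
Jun 9 is 3 days after Jun 6; 3 mod 7 = 3, so Sunday + 3 = Wednesday.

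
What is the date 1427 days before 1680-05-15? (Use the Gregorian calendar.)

June 18, 1676

−366 (one year; includes Feb 29, 1680) → May 15, 1679 (1061 left).
−365 (one year) → May 15, 1678 (696 left).
−365 (one year) → May 15, 1677 (331 left).
−15 → Apr 30, 1677 (end of Apr, 30 days; 316 left).
−30 → Mar 31, 1677 (end of Mar, 31 days; 286 left).
−31 → Feb 28, 1677 (end of Feb, 28 days; 255 left).
−28 → Jan 31, 1677 (end of Jan, 31 days; 227 left).
−31 → Dec 31, 1676 (end of Dec, 31 days; 196 left).
−31 → Nov 30, 1676 (end of Nov, 30 days; 165 left).
−30 → Oct 31, 1676 (end of Oct, 31 days; 135 left).
−31 → Sep 30, 1676 (end of Sep, 30 days; 104 left).
−30 → Aug 31, 1676 (end of Aug, 31 days; 74 left).
−31 → Jul 31, 1676 (end of Jul, 31 days; 43 left).
−31 → Jun 30, 1676 (end of Jun, 30 days; 12 left).
−12 → Jun 18, 1676.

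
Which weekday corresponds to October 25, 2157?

Tuesday

Doomsday rule: the anchor day for the 2100s is Sunday. For year 57: 57÷12 = 4 r 9, and 9÷4 = 2, so 4+9+2 = 15.
Sunday + 15 ≡ Monday — that's 2157's doomsday.
In October the doomsday date is Oct 10.
Oct 25 is 15 days after Oct 10; 15 mod 7 = 1, so Monday + 1 = Tuesday.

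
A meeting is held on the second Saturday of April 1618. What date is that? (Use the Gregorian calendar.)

April 1, 1618 is a Sunday.
The first Saturday is therefore April 7 (6 days later).
The second Saturday is 7 + 1×7 = April 14.

April 14, 1618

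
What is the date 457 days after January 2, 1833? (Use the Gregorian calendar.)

+365 (one year) → Jan 2, 1834 (92 left).
Jan has 31 days: +30 → Feb 1, 1834 (62 left).
Feb has 28 days: +28 → Mar 1, 1834 (34 left).
Mar has 31 days: +31 → Apr 1, 1834 (3 left).
+3 → Apr 4, 1834.

April 4, 1834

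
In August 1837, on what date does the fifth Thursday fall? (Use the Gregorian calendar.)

August 31, 1837

August 1, 1837 is a Tuesday.
The first Thursday is therefore August 3 (2 days later).
The fifth Thursday is 3 + 4×7 = August 31.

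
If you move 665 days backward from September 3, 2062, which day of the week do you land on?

Sunday

First find the weekday of Sep 3, 2062. Doomsday rule: the anchor day for the 2000s is Tuesday. For year 62: 62÷12 = 5 r 2, and 2÷4 = 0, so 5+2+0 = 7.
Tuesday + 7 ≡ Tuesday — that's 2062's doomsday.
In September the doomsday date is Sep 5.
Sep 3 is 2 days before Sep 5; 2 mod 7 = 2, so Tuesday − 2 = Sunday.
665 mod 7 = 0, so 665 days before a Sunday is Sunday − 0 = Sunday.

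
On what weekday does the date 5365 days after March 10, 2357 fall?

Wednesday

Mar 10, 2357 is a Sunday.
5365 mod 7 = 3, so 5365 days after a Sunday is Sunday + 3 = Wednesday.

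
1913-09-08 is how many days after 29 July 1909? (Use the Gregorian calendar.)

1502

Jul 29, 1909 → Jul 29, 1910: 365 days.
Jul 29, 1910 → Jul 29, 1911: 365 days.
Jul 29, 1911 → Jul 29, 1912: 366 days (Feb 29, 1912 is in that span).
Jul 29, 1912 → Jul 29, 1913: 365 days.
Jul 29, 1913 → Aug 29, 1913: 31 days (July has 31).
Aug 29, 1913 → Sep 8, 1913: 10 days.
Total: 1502 days.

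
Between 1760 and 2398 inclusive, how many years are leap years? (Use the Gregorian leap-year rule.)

Multiples of 4 in [1760,2398]: 160.
Of those, multiples of 100: 6 (not leap unless ÷400).
Multiples of 400: 1.
Leap years = 160 − 6 + 1 = 155.

155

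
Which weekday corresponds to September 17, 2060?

Friday

Doomsday rule: the anchor day for the 2000s is Tuesday. For year 60: 60÷12 = 5 r 0, and 0÷4 = 0, so 5+0+0 = 5.
Tuesday + 5 ≡ Sunday — that's 2060's doomsday.
In September the doomsday date is Sep 5.
Sep 17 is 12 days after Sep 5; 12 mod 7 = 5, so Sunday + 5 = Friday.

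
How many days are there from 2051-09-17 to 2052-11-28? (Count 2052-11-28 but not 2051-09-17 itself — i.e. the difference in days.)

438

Sep 17, 2051 → Sep 17, 2052: 366 days (Feb 29, 2052 is in that span).
Sep 17, 2052 → Oct 17, 2052: 30 days (September has 30).
Oct 17, 2052 → Nov 17, 2052: 31 days (October has 31).
Nov 17, 2052 → Nov 28, 2052: 11 days.
Total: 438 days.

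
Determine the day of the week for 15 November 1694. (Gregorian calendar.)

Monday

Doomsday rule: the anchor day for the 1600s is Tuesday. For year 94: 94÷12 = 7 r 10, and 10÷4 = 2, so 7+10+2 = 19.
Tuesday + 19 ≡ Sunday — that's 1694's doomsday.
In November the doomsday date is Nov 7.
Nov 15 is 8 days after Nov 7; 8 mod 7 = 1, so Sunday + 1 = Monday.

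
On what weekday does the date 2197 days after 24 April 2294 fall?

Monday

Apr 24, 2294 is a Tuesday.
2197 mod 7 = 6, so 2197 days after a Tuesday is Tuesday + 6 = Monday.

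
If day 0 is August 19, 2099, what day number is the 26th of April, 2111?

Aug 19, 2099 → Aug 19, 2100: 365 days.
Aug 19, 2100 → Aug 19, 2101: 365 days.
Aug 19, 2101 → Aug 19, 2102: 365 days.
Aug 19, 2102 → Aug 19, 2103: 365 days.
Aug 19, 2103 → Aug 19, 2104: 366 days (Feb 29, 2104 is in that span).
Aug 19, 2104 → Aug 19, 2105: 365 days.
Aug 19, 2105 → Aug 19, 2106: 365 days.
Aug 19, 2106 → Aug 19, 2107: 365 days.
Aug 19, 2107 → Aug 19, 2108: 366 days (Feb 29, 2108 is in that span).
Aug 19, 2108 → Aug 19, 2109: 365 days.
Aug 19, 2109 → Aug 19, 2110: 365 days.
Aug 19, 2110 → Sep 19, 2110: 31 days (August has 31).
Sep 19, 2110 → Oct 19, 2110: 30 days (September has 30).
Oct 19, 2110 → Nov 19, 2110: 31 days (October has 31).
Nov 19, 2110 → Dec 19, 2110: 30 days (November has 30).
Dec 19, 2110 → Jan 19, 2111: 31 days (December has 31).
Jan 19, 2111 → Feb 19, 2111: 31 days (January has 31).
Feb 19, 2111 → Mar 19, 2111: 28 days (February has 28).
Mar 19, 2111 → Apr 19, 2111: 31 days (March has 31).
Apr 19, 2111 → Apr 26, 2111: 7 days.
Total: 4267 days.

4267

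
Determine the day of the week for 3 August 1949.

Wednesday

January 1, 1949 is a Saturday.
Jan 1, 1949 → Feb 1, 1949: 31 days (January has 31).
Feb 1, 1949 → Mar 1, 1949: 28 days (February has 28).
Mar 1, 1949 → Apr 1, 1949: 31 days (March has 31).
Apr 1, 1949 → May 1, 1949: 30 days (April has 30).
May 1, 1949 → Jun 1, 1949: 31 days (May has 31).
Jun 1, 1949 → Jul 1, 1949: 30 days (June has 30).
Jul 1, 1949 → Aug 1, 1949: 31 days (July has 31).
Aug 1, 1949 → Aug 3, 1949: 2 days.
Total: 214 days.
214 mod 7 = 4, so Saturday + 4 = Wednesday.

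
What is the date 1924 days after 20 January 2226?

+365 (one year) → Jan 20, 2227 (1559 left).
+365 (one year) → Jan 20, 2228 (1194 left).
+366 (one year; includes Feb 29, 2228) → Jan 20, 2229 (828 left).
+365 (one year) → Jan 20, 2230 (463 left).
+365 (one year) → Jan 20, 2231 (98 left).
Jan has 31 days: +12 → Feb 1, 2231 (86 left).
Feb has 28 days: +28 → Mar 1, 2231 (58 left).
Mar has 31 days: +31 → Apr 1, 2231 (27 left).
+27 → Apr 28, 2231.

April 28, 2231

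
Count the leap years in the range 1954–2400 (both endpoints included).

Multiples of 4 in [1954,2400]: 112.
Of those, multiples of 100: 5 (not leap unless ÷400).
Multiples of 400: 2.
Leap years = 112 − 5 + 2 = 109.

109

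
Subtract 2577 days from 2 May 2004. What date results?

April 12, 1997

−366 (one year; includes Feb 29, 2004) → May 2, 2003 (2211 left).
−365 (one year) → May 2, 2002 (1846 left).
−365 (one year) → May 2, 2001 (1481 left).
−365 (one year) → May 2, 2000 (1116 left).
−366 (one year; includes Feb 29, 2000) → May 2, 1999 (750 left).
−365 (one year) → May 2, 1998 (385 left).
−2 → Apr 30, 1998 (end of Apr, 30 days; 383 left).
−30 → Mar 31, 1998 (end of Mar, 31 days; 353 left).
−31 → Feb 28, 1998 (end of Feb, 28 days; 322 left).
−28 → Jan 31, 1998 (end of Jan, 31 days; 294 left).
−31 → Dec 31, 1997 (end of Dec, 31 days; 263 left).
−31 → Nov 30, 1997 (end of Nov, 30 days; 232 left).
−30 → Oct 31, 1997 (end of Oct, 31 days; 202 left).
−31 → Sep 30, 1997 (end of Sep, 30 days; 171 left).
−30 → Aug 31, 1997 (end of Aug, 31 days; 141 left).
−31 → Jul 31, 1997 (end of Jul, 31 days; 110 left).
−31 → Jun 30, 1997 (end of Jun, 30 days; 79 left).
−30 → May 31, 1997 (end of May, 31 days; 49 left).
−31 → Apr 30, 1997 (end of Apr, 30 days; 18 left).
−18 → Apr 12, 1997.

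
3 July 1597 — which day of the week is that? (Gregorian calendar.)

Doomsday rule: the anchor day for the 1500s is Wednesday. For year 97: 97÷12 = 8 r 1, and 1÷4 = 0, so 8+1+0 = 9.
Wednesday + 9 ≡ Friday — that's 1597's doomsday.
In July the doomsday date is Jul 11.
Jul 3 is 8 days before Jul 11; 8 mod 7 = 1, so Friday − 1 = Thursday.

Thursday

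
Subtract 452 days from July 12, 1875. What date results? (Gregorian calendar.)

−365 (one year) → Jul 12, 1874 (87 left).
−12 → Jun 30, 1874 (end of Jun, 30 days; 75 left).
−30 → May 31, 1874 (end of May, 31 days; 45 left).
−31 → Apr 30, 1874 (end of Apr, 30 days; 14 left).
−14 → Apr 16, 1874.

April 16, 1874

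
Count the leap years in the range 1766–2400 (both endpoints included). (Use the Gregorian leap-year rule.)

Multiples of 4 in [1766,2400]: 159.
Of those, multiples of 100: 7 (not leap unless ÷400).
Multiples of 400: 2.
Leap years = 159 − 7 + 2 = 154.

154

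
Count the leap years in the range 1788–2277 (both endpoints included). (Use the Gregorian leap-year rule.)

119

Multiples of 4 in [1788,2277]: 123.
Of those, multiples of 100: 5 (not leap unless ÷400).
Multiples of 400: 1.
Leap years = 123 − 5 + 1 = 119.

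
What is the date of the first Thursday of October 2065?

October 1, 2065 is a Thursday.
The first Thursday is therefore October 1 (same day).

October 1, 2065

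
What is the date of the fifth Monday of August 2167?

August 1, 2167 is a Saturday.
The first Monday is therefore August 3 (2 days later).
The fifth Monday is 3 + 4×7 = August 31.

August 31, 2167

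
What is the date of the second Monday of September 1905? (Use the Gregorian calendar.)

September 1, 1905 is a Friday.
The first Monday is therefore September 4 (3 days later).
The second Monday is 4 + 1×7 = September 11.

September 11, 1905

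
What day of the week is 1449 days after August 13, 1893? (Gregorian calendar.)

Aug 13, 1893 is a Sunday.
1449 mod 7 = 0, so 1449 days after a Sunday is Sunday + 0 = Sunday.

Sunday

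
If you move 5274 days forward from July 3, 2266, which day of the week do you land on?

First find the weekday of Jul 3, 2266. Doomsday rule: the anchor day for the 2200s is Friday. For year 66: 66÷12 = 5 r 6, and 6÷4 = 1, so 5+6+1 = 12.
Friday + 12 ≡ Wednesday — that's 2266's doomsday.
In July the doomsday date is Jul 11.
Jul 3 is 8 days before Jul 11; 8 mod 7 = 1, so Wednesday − 1 = Tuesday.
5274 mod 7 = 3, so 5274 days after a Tuesday is Tuesday + 3 = Friday.

Friday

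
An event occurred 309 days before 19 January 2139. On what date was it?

−19 → Dec 31, 2138 (end of Dec, 31 days; 290 left).
−31 → Nov 30, 2138 (end of Nov, 30 days; 259 left).
−30 → Oct 31, 2138 (end of Oct, 31 days; 229 left).
−31 → Sep 30, 2138 (end of Sep, 30 days; 198 left).
−30 → Aug 31, 2138 (end of Aug, 31 days; 168 left).
−31 → Jul 31, 2138 (end of Jul, 31 days; 137 left).
−31 → Jun 30, 2138 (end of Jun, 30 days; 106 left).
−30 → May 31, 2138 (end of May, 31 days; 76 left).
−31 → Apr 30, 2138 (end of Apr, 30 days; 45 left).
−30 → Mar 31, 2138 (end of Mar, 31 days; 15 left).
−15 → Mar 16, 2138.

March 16, 2138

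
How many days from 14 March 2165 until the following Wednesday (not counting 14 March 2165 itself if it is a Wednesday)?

Mar 14, 2165 is a Thursday.
From Thursday to the next Wednesday is 6 days.

6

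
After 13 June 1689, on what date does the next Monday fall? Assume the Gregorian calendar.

June 20, 1689

Jun 13, 1689 is a Monday.
From Monday to the next Monday is 7 days.
Jun 13, 1689 + 7 = Jun 20, 1689.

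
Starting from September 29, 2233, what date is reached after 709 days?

+365 (one year) → Sep 29, 2234 (344 left).
Sep has 30 days: +2 → Oct 1, 2234 (342 left).
Oct has 31 days: +31 → Nov 1, 2234 (311 left).
Nov has 30 days: +30 → Dec 1, 2234 (281 left).
Dec has 31 days: +31 → Jan 1, 2235 (250 left).
Jan has 31 days: +31 → Feb 1, 2235 (219 left).
Feb has 28 days: +28 → Mar 1, 2235 (191 left).
Mar has 31 days: +31 → Apr 1, 2235 (160 left).
Apr has 30 days: +30 → May 1, 2235 (130 left).
May has 31 days: +31 → Jun 1, 2235 (99 left).
Jun has 30 days: +30 → Jul 1, 2235 (69 left).
Jul has 31 days: +31 → Aug 1, 2235 (38 left).
Aug has 31 days: +31 → Sep 1, 2235 (7 left).
+7 → Sep 8, 2235.

September 8, 2235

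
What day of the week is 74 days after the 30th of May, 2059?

First find the weekday of May 30, 2059. Doomsday rule: the anchor day for the 2000s is Tuesday. For year 59: 59÷12 = 4 r 11, and 11÷4 = 2, so 4+11+2 = 17.
Tuesday + 17 ≡ Friday — that's 2059's doomsday.
In May the doomsday date is May 9.
May 30 is 21 days after May 9; 21 mod 7 = 0, so Friday + 0 = Friday.
74 mod 7 = 4, so 74 days after a Friday is Friday + 4 = Tuesday.

Tuesday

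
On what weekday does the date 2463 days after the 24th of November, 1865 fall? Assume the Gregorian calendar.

Thursday

First find the weekday of Nov 24, 1865. Doomsday rule: the anchor day for the 1800s is Friday. For year 65: 65÷12 = 5 r 5, and 5÷4 = 1, so 5+5+1 = 11.
Friday + 11 ≡ Tuesday — that's 1865's doomsday.
In November the doomsday date is Nov 7.
Nov 24 is 17 days after Nov 7; 17 mod 7 = 3, so Tuesday + 3 = Friday.
2463 mod 7 = 6, so 2463 days after a Friday is Friday + 6 = Thursday.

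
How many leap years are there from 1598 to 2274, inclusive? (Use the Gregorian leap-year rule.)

164

Multiples of 4 in [1598,2274]: 169.
Of those, multiples of 100: 7 (not leap unless ÷400).
Multiples of 400: 2.
Leap years = 169 − 7 + 2 = 164.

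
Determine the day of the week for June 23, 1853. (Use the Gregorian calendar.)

Thursday

Doomsday rule: the anchor day for the 1800s is Friday. For year 53: 53÷12 = 4 r 5, and 5÷4 = 1, so 4+5+1 = 10.
Friday + 10 ≡ Monday — that's 1853's doomsday.
In June the doomsday date is Jun 6.
Jun 23 is 17 days after Jun 6; 17 mod 7 = 3, so Monday + 3 = Thursday.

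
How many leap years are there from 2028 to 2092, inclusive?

17

Multiples of 4 in [2028,2092]: 17.
Of those, multiples of 100: 0 (not leap unless ÷400).
Multiples of 400: 0.
Leap years = 17 − 0 + 0 = 17.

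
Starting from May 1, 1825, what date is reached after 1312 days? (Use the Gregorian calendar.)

December 3, 1828

+365 (one year) → May 1, 1826 (947 left).
+365 (one year) → May 1, 1827 (582 left).
+366 (one year; includes Feb 29, 1828) → May 1, 1828 (216 left).
May has 31 days: +31 → Jun 1, 1828 (185 left).
Jun has 30 days: +30 → Jul 1, 1828 (155 left).
Jul has 31 days: +31 → Aug 1, 1828 (124 left).
Aug has 31 days: +31 → Sep 1, 1828 (93 left).
Sep has 30 days: +30 → Oct 1, 1828 (63 left).
Oct has 31 days: +31 → Nov 1, 1828 (32 left).
Nov has 30 days: +30 → Dec 1, 1828 (2 left).
+2 → Dec 3, 1828.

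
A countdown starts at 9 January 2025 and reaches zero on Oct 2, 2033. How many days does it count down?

Jan 9, 2025 → Jan 9, 2026: 365 days.
Jan 9, 2026 → Jan 9, 2027: 365 days.
Jan 9, 2027 → Jan 9, 2028: 365 days.
Jan 9, 2028 → Jan 9, 2029: 366 days (Feb 29, 2028 is in that span).
Jan 9, 2029 → Jan 9, 2030: 365 days.
Jan 9, 2030 → Jan 9, 2031: 365 days.
Jan 9, 2031 → Jan 9, 2032: 365 days.
Jan 9, 2032 → Jan 9, 2033: 366 days (Feb 29, 2032 is in that span).
Jan 9, 2033 → Feb 9, 2033: 31 days (January has 31).
Feb 9, 2033 → Mar 9, 2033: 28 days (February has 28).
Mar 9, 2033 → Apr 9, 2033: 31 days (March has 31).
Apr 9, 2033 → May 9, 2033: 30 days (April has 30).
May 9, 2033 → Jun 9, 2033: 31 days (May has 31).
Jun 9, 2033 → Jul 9, 2033: 30 days (June has 30).
Jul 9, 2033 → Aug 9, 2033: 31 days (July has 31).
Aug 9, 2033 → Sep 9, 2033: 31 days (August has 31).
Sep 9, 2033 → Oct 2, 2033: 23 days.
Total: 3188 days.

3188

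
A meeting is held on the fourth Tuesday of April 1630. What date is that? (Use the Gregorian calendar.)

April 23, 1630

April 1, 1630 is a Monday.
The first Tuesday is therefore April 2 (1 days later).
The fourth Tuesday is 2 + 3×7 = April 23.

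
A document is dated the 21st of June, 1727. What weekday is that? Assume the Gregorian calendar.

Saturday

Doomsday rule: the anchor day for the 1700s is Sunday. For year 27: 27÷12 = 2 r 3, and 3÷4 = 0, so 2+3+0 = 5.
Sunday + 5 ≡ Friday — that's 1727's doomsday.
In June the doomsday date is Jun 6.
Jun 21 is 15 days after Jun 6; 15 mod 7 = 1, so Friday + 1 = Saturday.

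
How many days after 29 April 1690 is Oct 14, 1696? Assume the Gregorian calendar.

2360

Apr 29, 1690 → Apr 29, 1691: 365 days.
Apr 29, 1691 → Apr 29, 1692: 366 days (Feb 29, 1692 is in that span).
Apr 29, 1692 → Apr 29, 1693: 365 days.
Apr 29, 1693 → Apr 29, 1694: 365 days.
Apr 29, 1694 → Apr 29, 1695: 365 days.
Apr 29, 1695 → Apr 29, 1696: 366 days (Feb 29, 1696 is in that span).
Apr 29, 1696 → May 29, 1696: 30 days (April has 30).
May 29, 1696 → Jun 29, 1696: 31 days (May has 31).
Jun 29, 1696 → Jul 29, 1696: 30 days (June has 30).
Jul 29, 1696 → Aug 29, 1696: 31 days (July has 31).
Aug 29, 1696 → Sep 29, 1696: 31 days (August has 31).
Sep 29, 1696 → Oct 14, 1696: 15 days.
Total: 2360 days.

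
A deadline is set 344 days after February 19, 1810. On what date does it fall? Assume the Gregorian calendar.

January 29, 1811

Feb has 28 days: +10 → Mar 1, 1810 (334 left).
Mar has 31 days: +31 → Apr 1, 1810 (303 left).
Apr has 30 days: +30 → May 1, 1810 (273 left).
May has 31 days: +31 → Jun 1, 1810 (242 left).
Jun has 30 days: +30 → Jul 1, 1810 (212 left).
Jul has 31 days: +31 → Aug 1, 1810 (181 left).
Aug has 31 days: +31 → Sep 1, 1810 (150 left).
Sep has 30 days: +30 → Oct 1, 1810 (120 left).
Oct has 31 days: +31 → Nov 1, 1810 (89 left).
Nov has 30 days: +30 → Dec 1, 1810 (59 left).
Dec has 31 days: +31 → Jan 1, 1811 (28 left).
+28 → Jan 29, 1811.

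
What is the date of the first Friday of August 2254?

August 4, 2254

August 1, 2254 is a Tuesday.
The first Friday is therefore August 4 (3 days later).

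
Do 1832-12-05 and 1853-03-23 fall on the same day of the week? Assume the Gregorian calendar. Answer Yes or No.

Yes

From Dec 5, 1832 to Mar 23, 1853 is 7413 days.
7413 mod 7 = 0, so they are the same weekday.
(Dec 5, 1832 is a Wednesday; Mar 23, 1853 is a Wednesday.)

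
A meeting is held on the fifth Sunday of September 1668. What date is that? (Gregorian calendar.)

September 1, 1668 is a Saturday.
The first Sunday is therefore September 2 (1 days later).
The fifth Sunday is 2 + 4×7 = September 30.

September 30, 1668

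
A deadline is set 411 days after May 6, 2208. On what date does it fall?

June 21, 2209

+365 (one year) → May 6, 2209 (46 left).
May has 31 days: +26 → Jun 1, 2209 (20 left).
+20 → Jun 21, 2209.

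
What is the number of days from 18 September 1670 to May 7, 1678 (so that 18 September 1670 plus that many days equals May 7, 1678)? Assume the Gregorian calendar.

2788

Sep 18, 1670 → Sep 18, 1671: 365 days.
Sep 18, 1671 → Sep 18, 1672: 366 days (Feb 29, 1672 is in that span).
Sep 18, 1672 → Sep 18, 1673: 365 days.
Sep 18, 1673 → Sep 18, 1674: 365 days.
Sep 18, 1674 → Sep 18, 1675: 365 days.
Sep 18, 1675 → Sep 18, 1676: 366 days (Feb 29, 1676 is in that span).
Sep 18, 1676 → Sep 18, 1677: 365 days.
Sep 18, 1677 → Oct 18, 1677: 30 days (September has 30).
Oct 18, 1677 → Nov 18, 1677: 31 days (October has 31).
Nov 18, 1677 → Dec 18, 1677: 30 days (November has 30).
Dec 18, 1677 → Jan 18, 1678: 31 days (December has 31).
Jan 18, 1678 → Feb 18, 1678: 31 days (January has 31).
Feb 18, 1678 → Mar 18, 1678: 28 days (February has 28).
Mar 18, 1678 → Apr 18, 1678: 31 days (March has 31).
Apr 18, 1678 → May 7, 1678: 19 days.
Total: 2788 days.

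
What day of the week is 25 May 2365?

Doomsday rule: the anchor day for the 2300s is Wednesday. For year 65: 65÷12 = 5 r 5, and 5÷4 = 1, so 5+5+1 = 11.
Wednesday + 11 ≡ Sunday — that's 2365's doomsday.
In May the doomsday date is May 9.
May 25 is 16 days after May 9; 16 mod 7 = 2, so Sunday + 2 = Tuesday.

Tuesday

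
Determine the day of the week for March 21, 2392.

Saturday

Doomsday rule: the anchor day for the 2300s is Wednesday. For year 92: 92÷12 = 7 r 8, and 8÷4 = 2, so 7+8+2 = 17.
Wednesday + 17 ≡ Saturday — that's 2392's doomsday.
In March the doomsday date is Mar 14.
Mar 21 is 7 days after Mar 14; 7 mod 7 = 0, so Saturday + 0 = Saturday.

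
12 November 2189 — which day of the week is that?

Thursday

January 1, 2189 is a Thursday.
Jan 1, 2189 → Feb 1, 2189: 31 days (January has 31).
Feb 1, 2189 → Mar 1, 2189: 28 days (February has 28).
Mar 1, 2189 → Apr 1, 2189: 31 days (March has 31).
Apr 1, 2189 → May 1, 2189: 30 days (April has 30).
May 1, 2189 → Jun 1, 2189: 31 days (May has 31).
Jun 1, 2189 → Jul 1, 2189: 30 days (June has 30).
Jul 1, 2189 → Aug 1, 2189: 31 days (July has 31).
Aug 1, 2189 → Sep 1, 2189: 31 days (August has 31).
Sep 1, 2189 → Oct 1, 2189: 30 days (September has 30).
Oct 1, 2189 → Nov 1, 2189: 31 days (October has 31).
Nov 1, 2189 → Nov 12, 2189: 11 days.
Total: 315 days.
315 mod 7 = 0, so Thursday + 0 = Thursday.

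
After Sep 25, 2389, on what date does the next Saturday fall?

September 30, 2389

Sep 25, 2389 is a Monday.
From Monday to the next Saturday is 5 days.
Sep 25, 2389 + 5 = Sep 30, 2389.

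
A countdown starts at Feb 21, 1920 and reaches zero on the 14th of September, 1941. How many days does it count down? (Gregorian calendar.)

Feb 21, 1920 → Feb 21, 1921: 366 days (Feb 29, 1920 is in that span).
Feb 21, 1921 → Feb 21, 1922: 365 days.
Feb 21, 1922 → Feb 21, 1923: 365 days.
Feb 21, 1923 → Feb 21, 1924: 365 days.
Feb 21, 1924 → Feb 21, 1925: 366 days (Feb 29, 1924 is in that span).
Feb 21, 1925 → Feb 21, 1926: 365 days.
Feb 21, 1926 → Feb 21, 1927: 365 days.
Feb 21, 1927 → Feb 21, 1928: 365 days.
Feb 21, 1928 → Feb 21, 1929: 366 days (Feb 29, 1928 is in that span).
Feb 21, 1929 → Feb 21, 1930: 365 days.
Feb 21, 1930 → Feb 21, 1931: 365 days.
Feb 21, 1931 → Feb 21, 1932: 365 days.
Feb 21, 1932 → Feb 21, 1933: 366 days (Feb 29, 1932 is in that span).
Feb 21, 1933 → Feb 21, 1934: 365 days.
Feb 21, 1934 → Feb 21, 1935: 365 days.
Feb 21, 1935 → Feb 21, 1936: 365 days.
Feb 21, 1936 → Feb 21, 1937: 366 days (Feb 29, 1936 is in that span).
Feb 21, 1937 → Feb 21, 1938: 365 days.
Feb 21, 1938 → Feb 21, 1939: 365 days.
Feb 21, 1939 → Feb 21, 1940: 365 days.
Feb 21, 1940 → Feb 21, 1941: 366 days (Feb 29, 1940 is in that span).
Feb 21, 1941 → Mar 21, 1941: 28 days (February has 28).
Mar 21, 1941 → Apr 21, 1941: 31 days (March has 31).
Apr 21, 1941 → May 21, 1941: 30 days (April has 30).
May 21, 1941 → Jun 21, 1941: 31 days (May has 31).
Jun 21, 1941 → Jul 21, 1941: 30 days (June has 30).
Jul 21, 1941 → Aug 21, 1941: 31 days (July has 31).
Aug 21, 1941 → Sep 14, 1941: 24 days.
Total: 7876 days.

7876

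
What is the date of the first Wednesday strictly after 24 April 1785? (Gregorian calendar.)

April 27, 1785

Apr 24, 1785 is a Sunday.
From Sunday to the next Wednesday is 3 days.
Apr 24, 1785 + 3 = Apr 27, 1785.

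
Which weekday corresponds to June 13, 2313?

Friday

Doomsday rule: the anchor day for the 2300s is Wednesday. For year 13: 13÷12 = 1 r 1, and 1÷4 = 0, so 1+1+0 = 2.
Wednesday + 2 ≡ Friday — that's 2313's doomsday.
In June the doomsday date is Jun 6.
Jun 13 is 7 days after Jun 6; 7 mod 7 = 0, so Friday + 0 = Friday.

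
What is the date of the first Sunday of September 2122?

September 1, 2122 is a Tuesday.
The first Sunday is therefore September 6 (5 days later).

September 6, 2122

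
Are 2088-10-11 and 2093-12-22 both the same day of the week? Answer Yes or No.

No

From Oct 11, 2088 to Dec 22, 2093 is 1898 days.
1898 mod 7 = 1, so they are different weekdays.
(Oct 11, 2088 is a Monday; Dec 22, 2093 is a Tuesday.)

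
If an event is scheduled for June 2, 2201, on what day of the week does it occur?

Doomsday rule: the anchor day for the 2200s is Friday. For year 01: 1÷12 = 0 r 1, and 1÷4 = 0, so 0+1+0 = 1.
Friday + 1 ≡ Saturday — that's 2201's doomsday.
In June the doomsday date is Jun 6.
Jun 2 is 4 days before Jun 6; 4 mod 7 = 4, so Saturday − 4 = Tuesday.

Tuesday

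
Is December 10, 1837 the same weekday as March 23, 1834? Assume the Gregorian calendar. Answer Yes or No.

From Mar 23, 1834 to Dec 10, 1837 is 1358 days.
1358 mod 7 = 0, so they are the same weekday.
(Mar 23, 1834 is a Sunday; Dec 10, 1837 is a Sunday.)

Yes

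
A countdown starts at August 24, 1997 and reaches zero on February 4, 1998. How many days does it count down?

164

Aug 24, 1997 → Sep 24, 1997: 31 days (August has 31).
Sep 24, 1997 → Oct 24, 1997: 30 days (September has 30).
Oct 24, 1997 → Nov 24, 1997: 31 days (October has 31).
Nov 24, 1997 → Dec 24, 1997: 30 days (November has 30).
Dec 24, 1997 → Jan 24, 1998: 31 days (December has 31).
Jan 24, 1998 → Feb 4, 1998: 11 days.
Total: 164 days.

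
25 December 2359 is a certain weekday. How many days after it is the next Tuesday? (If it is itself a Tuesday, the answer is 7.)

4

Dec 25, 2359 is a Friday.
From Friday to the next Tuesday is 4 days.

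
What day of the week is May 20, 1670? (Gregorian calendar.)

Doomsday rule: the anchor day for the 1600s is Tuesday. For year 70: 70÷12 = 5 r 10, and 10÷4 = 2, so 5+10+2 = 17.
Tuesday + 17 ≡ Friday — that's 1670's doomsday.
In May the doomsday date is May 9.
May 20 is 11 days after May 9; 11 mod 7 = 4, so Friday + 4 = Tuesday.

Tuesday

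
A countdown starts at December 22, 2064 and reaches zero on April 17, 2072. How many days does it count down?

2673

Dec 22, 2064 → Dec 22, 2065: 365 days.
Dec 22, 2065 → Dec 22, 2066: 365 days.
Dec 22, 2066 → Dec 22, 2067: 365 days.
Dec 22, 2067 → Dec 22, 2068: 366 days (Feb 29, 2068 is in that span).
Dec 22, 2068 → Dec 22, 2069: 365 days.
Dec 22, 2069 → Dec 22, 2070: 365 days.
Dec 22, 2070 → Dec 22, 2071: 365 days.
Dec 22, 2071 → Jan 22, 2072: 31 days (December has 31).
Jan 22, 2072 → Feb 22, 2072: 31 days (January has 31).
Feb 22, 2072 → Mar 22, 2072: 29 days (February has 29).
Mar 22, 2072 → Apr 17, 2072: 26 days.
Total: 2673 days.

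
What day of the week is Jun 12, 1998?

January 1, 1998 is a Thursday.
Jan 1, 1998 → Feb 1, 1998: 31 days (January has 31).
Feb 1, 1998 → Mar 1, 1998: 28 days (February has 28).
Mar 1, 1998 → Apr 1, 1998: 31 days (March has 31).
Apr 1, 1998 → May 1, 1998: 30 days (April has 30).
May 1, 1998 → Jun 1, 1998: 31 days (May has 31).
Jun 1, 1998 → Jun 12, 1998: 11 days.
Total: 162 days.
162 mod 7 = 1, so Thursday + 1 = Friday.

Friday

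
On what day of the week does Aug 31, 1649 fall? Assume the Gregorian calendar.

Doomsday rule: the anchor day for the 1600s is Tuesday. For year 49: 49÷12 = 4 r 1, and 1÷4 = 0, so 4+1+0 = 5.
Tuesday + 5 ≡ Sunday — that's 1649's doomsday.
In August the doomsday date is Aug 8.
Aug 31 is 23 days after Aug 8; 23 mod 7 = 2, so Sunday + 2 = Tuesday.

Tuesday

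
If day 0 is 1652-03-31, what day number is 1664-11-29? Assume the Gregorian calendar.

Mar 31, 1652 → Mar 31, 1653: 365 days.
Mar 31, 1653 → Mar 31, 1654: 365 days.
Mar 31, 1654 → Mar 31, 1655: 365 days.
Mar 31, 1655 → Mar 31, 1656: 366 days (Feb 29, 1656 is in that span).
Mar 31, 1656 → Mar 31, 1657: 365 days.
Mar 31, 1657 → Mar 31, 1658: 365 days.
Mar 31, 1658 → Mar 31, 1659: 365 days.
Mar 31, 1659 → Mar 31, 1660: 366 days (Feb 29, 1660 is in that span).
Mar 31, 1660 → Mar 31, 1661: 365 days.
Mar 31, 1661 → Mar 31, 1662: 365 days.
Mar 31, 1662 → Mar 31, 1663: 365 days.
Mar 31, 1663 → Mar 31, 1664: 366 days (Feb 29, 1664 is in that span).
Mar 31, 1664 → Apr 30, 1664: 30 days (March has 31).
Apr 30, 1664 → May 30, 1664: 30 days (April has 30).
May 30, 1664 → Jun 30, 1664: 31 days (May has 31).
Jun 30, 1664 → Jul 30, 1664: 30 days (June has 30).
Jul 30, 1664 → Aug 30, 1664: 31 days (July has 31).
Aug 30, 1664 → Sep 30, 1664: 31 days (August has 31).
Sep 30, 1664 → Oct 30, 1664: 30 days (September has 30).
Oct 30, 1664 → Nov 29, 1664: 30 days.
Total: 4626 days.

4626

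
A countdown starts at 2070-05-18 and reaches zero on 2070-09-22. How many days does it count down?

127

May 18, 2070 → Jun 18, 2070: 31 days (May has 31).
Jun 18, 2070 → Jul 18, 2070: 30 days (June has 30).
Jul 18, 2070 → Aug 18, 2070: 31 days (July has 31).
Aug 18, 2070 → Sep 18, 2070: 31 days (August has 31).
Sep 18, 2070 → Sep 22, 2070: 4 days.
Total: 127 days.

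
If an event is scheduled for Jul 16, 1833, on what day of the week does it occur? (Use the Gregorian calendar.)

Tuesday

Doomsday rule: the anchor day for the 1800s is Friday. For year 33: 33÷12 = 2 r 9, and 9÷4 = 2, so 2+9+2 = 13.
Friday + 13 ≡ Thursday — that's 1833's doomsday.
In July the doomsday date is Jul 11.
Jul 16 is 5 days after Jul 11; 5 mod 7 = 5, so Thursday + 5 = Tuesday.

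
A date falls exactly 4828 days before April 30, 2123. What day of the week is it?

Sunday

First find the weekday of Apr 30, 2123. Doomsday rule: the anchor day for the 2100s is Sunday. For year 23: 23÷12 = 1 r 11, and 11÷4 = 2, so 1+11+2 = 14.
Sunday + 14 ≡ Sunday — that's 2123's doomsday.
In April the doomsday date is Apr 4.
Apr 30 is 26 days after Apr 4; 26 mod 7 = 5, so Sunday + 5 = Friday.
4828 mod 7 = 5, so 4828 days before a Friday is Friday − 5 = Sunday.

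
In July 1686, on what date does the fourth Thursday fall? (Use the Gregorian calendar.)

July 25, 1686

July 1, 1686 is a Monday.
The first Thursday is therefore July 4 (3 days later).
The fourth Thursday is 4 + 3×7 = July 25.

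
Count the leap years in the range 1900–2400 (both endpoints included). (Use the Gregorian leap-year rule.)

122

Multiples of 4 in [1900,2400]: 126.
Of those, multiples of 100: 6 (not leap unless ÷400).
Multiples of 400: 2.
Leap years = 126 − 6 + 2 = 122.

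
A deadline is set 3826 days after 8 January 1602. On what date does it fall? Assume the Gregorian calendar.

June 30, 1612

+365 (one year) → Jan 8, 1603 (3461 left).
+365 (one year) → Jan 8, 1604 (3096 left).
+366 (one year; includes Feb 29, 1604) → Jan 8, 1605 (2730 left).
+365 (one year) → Jan 8, 1606 (2365 left).
+365 (one year) → Jan 8, 1607 (2000 left).
+365 (one year) → Jan 8, 1608 (1635 left).
+366 (one year; includes Feb 29, 1608) → Jan 8, 1609 (1269 left).
+365 (one year) → Jan 8, 1610 (904 left).
+365 (one year) → Jan 8, 1611 (539 left).
+365 (one year) → Jan 8, 1612 (174 left).
Jan has 31 days: +24 → Feb 1, 1612 (150 left).
Feb has 29 days: +29 → Mar 1, 1612 (121 left).
Mar has 31 days: +31 → Apr 1, 1612 (90 left).
Apr has 30 days: +30 → May 1, 1612 (60 left).
May has 31 days: +31 → Jun 1, 1612 (29 left).
+29 → Jun 30, 1612.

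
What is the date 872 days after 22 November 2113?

+365 (one year) → Nov 22, 2114 (507 left).
+365 (one year) → Nov 22, 2115 (142 left).
Nov has 30 days: +9 → Dec 1, 2115 (133 left).
Dec has 31 days: +31 → Jan 1, 2116 (102 left).
Jan has 31 days: +31 → Feb 1, 2116 (71 left).
Feb has 29 days: +29 → Mar 1, 2116 (42 left).
Mar has 31 days: +31 → Apr 1, 2116 (11 left).
+11 → Apr 12, 2116.

April 12, 2116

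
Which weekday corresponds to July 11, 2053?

January 1, 2053 is a Wednesday.
Jan 1, 2053 → Feb 1, 2053: 31 days (January has 31).
Feb 1, 2053 → Mar 1, 2053: 28 days (February has 28).
Mar 1, 2053 → Apr 1, 2053: 31 days (March has 31).
Apr 1, 2053 → May 1, 2053: 30 days (April has 30).
May 1, 2053 → Jun 1, 2053: 31 days (May has 31).
Jun 1, 2053 → Jul 1, 2053: 30 days (June has 30).
Jul 1, 2053 → Jul 11, 2053: 10 days.
Total: 191 days.
191 mod 7 = 2, so Wednesday + 2 = Friday.

Friday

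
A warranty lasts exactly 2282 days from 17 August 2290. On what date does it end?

+365 (one year) → Aug 17, 2291 (1917 left).
+366 (one year; includes Feb 29, 2292) → Aug 17, 2292 (1551 left).
+365 (one year) → Aug 17, 2293 (1186 left).
+365 (one year) → Aug 17, 2294 (821 left).
+365 (one year) → Aug 17, 2295 (456 left).
+366 (one year; includes Feb 29, 2296) → Aug 17, 2296 (90 left).
Aug has 31 days: +15 → Sep 1, 2296 (75 left).
Sep has 30 days: +30 → Oct 1, 2296 (45 left).
Oct has 31 days: +31 → Nov 1, 2296 (14 left).
+14 → Nov 15, 2296.

November 15, 2296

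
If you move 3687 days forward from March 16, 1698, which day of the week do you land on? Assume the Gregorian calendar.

Friday

First find the weekday of Mar 16, 1698. Doomsday rule: the anchor day for the 1600s is Tuesday. For year 98: 98÷12 = 8 r 2, and 2÷4 = 0, so 8+2+0 = 10.
Tuesday + 10 ≡ Friday — that's 1698's doomsday.
In March the doomsday date is Mar 14.
Mar 16 is 2 days after Mar 14; 2 mod 7 = 2, so Friday + 2 = Sunday.
3687 mod 7 = 5, so 3687 days after a Sunday is Sunday + 5 = Friday.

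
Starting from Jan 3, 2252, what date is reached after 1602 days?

May 23, 2256

+366 (one year; includes Feb 29, 2252) → Jan 3, 2253 (1236 left).
+365 (one year) → Jan 3, 2254 (871 left).
+365 (one year) → Jan 3, 2255 (506 left).
+365 (one year) → Jan 3, 2256 (141 left).
Jan has 31 days: +29 → Feb 1, 2256 (112 left).
Feb has 29 days: +29 → Mar 1, 2256 (83 left).
Mar has 31 days: +31 → Apr 1, 2256 (52 left).
Apr has 30 days: +30 → May 1, 2256 (22 left).
+22 → May 23, 2256.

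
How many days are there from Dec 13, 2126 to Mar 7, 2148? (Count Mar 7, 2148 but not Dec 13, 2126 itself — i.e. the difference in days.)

7755

Dec 13, 2126 → Dec 13, 2127: 365 days.
Dec 13, 2127 → Dec 13, 2128: 366 days (Feb 29, 2128 is in that span).
Dec 13, 2128 → Dec 13, 2129: 365 days.
Dec 13, 2129 → Dec 13, 2130: 365 days.
Dec 13, 2130 → Dec 13, 2131: 365 days.
Dec 13, 2131 → Dec 13, 2132: 366 days (Feb 29, 2132 is in that span).
Dec 13, 2132 → Dec 13, 2133: 365 days.
Dec 13, 2133 → Dec 13, 2134: 365 days.
Dec 13, 2134 → Dec 13, 2135: 365 days.
Dec 13, 2135 → Dec 13, 2136: 366 days (Feb 29, 2136 is in that span).
Dec 13, 2136 → Dec 13, 2137: 365 days.
Dec 13, 2137 → Dec 13, 2138: 365 days.
Dec 13, 2138 → Dec 13, 2139: 365 days.
Dec 13, 2139 → Dec 13, 2140: 366 days (Feb 29, 2140 is in that span).
Dec 13, 2140 → Dec 13, 2141: 365 days.
Dec 13, 2141 → Dec 13, 2142: 365 days.
Dec 13, 2142 → Dec 13, 2143: 365 days.
Dec 13, 2143 → Dec 13, 2144: 366 days (Feb 29, 2144 is in that span).
Dec 13, 2144 → Dec 13, 2145: 365 days.
Dec 13, 2145 → Dec 13, 2146: 365 days.
Dec 13, 2146 → Dec 13, 2147: 365 days.
Dec 13, 2147 → Jan 13, 2148: 31 days (December has 31).
Jan 13, 2148 → Feb 13, 2148: 31 days (January has 31).
Feb 13, 2148 → Mar 7, 2148: 23 days.
Total: 7755 days.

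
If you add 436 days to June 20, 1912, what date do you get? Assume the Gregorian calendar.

+365 (one year) → Jun 20, 1913 (71 left).
Jun has 30 days: +11 → Jul 1, 1913 (60 left).
Jul has 31 days: +31 → Aug 1, 1913 (29 left).
+29 → Aug 30, 1913.

August 30, 1913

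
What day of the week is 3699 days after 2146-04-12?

Apr 12, 2146 is a Tuesday.
3699 mod 7 = 3, so 3699 days after a Tuesday is Tuesday + 3 = Friday.

Friday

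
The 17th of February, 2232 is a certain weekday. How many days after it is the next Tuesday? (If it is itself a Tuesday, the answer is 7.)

4

Feb 17, 2232 is a Friday.
From Friday to the next Tuesday is 4 days.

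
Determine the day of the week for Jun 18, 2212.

Thursday

Doomsday rule: the anchor day for the 2200s is Friday. For year 12: 12÷12 = 1 r 0, and 0÷4 = 0, so 1+0+0 = 1.
Friday + 1 ≡ Saturday — that's 2212's doomsday.
In June the doomsday date is Jun 6.
Jun 18 is 12 days after Jun 6; 12 mod 7 = 5, so Saturday + 5 = Thursday.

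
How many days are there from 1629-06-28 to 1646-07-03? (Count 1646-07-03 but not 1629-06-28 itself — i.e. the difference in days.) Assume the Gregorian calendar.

Jun 28, 1629 → Jun 28, 1630: 365 days.
Jun 28, 1630 → Jun 28, 1631: 365 days.
Jun 28, 1631 → Jun 28, 1632: 366 days (Feb 29, 1632 is in that span).
Jun 28, 1632 → Jun 28, 1633: 365 days.
Jun 28, 1633 → Jun 28, 1634: 365 days.
Jun 28, 1634 → Jun 28, 1635: 365 days.
Jun 28, 1635 → Jun 28, 1636: 366 days (Feb 29, 1636 is in that span).
Jun 28, 1636 → Jun 28, 1637: 365 days.
Jun 28, 1637 → Jun 28, 1638: 365 days.
Jun 28, 1638 → Jun 28, 1639: 365 days.
Jun 28, 1639 → Jun 28, 1640: 366 days (Feb 29, 1640 is in that span).
Jun 28, 1640 → Jun 28, 1641: 365 days.
Jun 28, 1641 → Jun 28, 1642: 365 days.
Jun 28, 1642 → Jun 28, 1643: 365 days.
Jun 28, 1643 → Jun 28, 1644: 366 days (Feb 29, 1644 is in that span).
Jun 28, 1644 → Jun 28, 1645: 365 days.
Jun 28, 1645 → Jul 28, 1645: 30 days (June has 30).
Jul 28, 1645 → Aug 28, 1645: 31 days (July has 31).
Aug 28, 1645 → Sep 28, 1645: 31 days (August has 31).
Sep 28, 1645 → Oct 28, 1645: 30 days (September has 30).
Oct 28, 1645 → Nov 28, 1645: 31 days (October has 31).
Nov 28, 1645 → Dec 28, 1645: 30 days (November has 30).
Dec 28, 1645 → Jan 28, 1646: 31 days (December has 31).
Jan 28, 1646 → Feb 28, 1646: 31 days (January has 31).
Feb 28, 1646 → Mar 28, 1646: 28 days (February has 28).
Mar 28, 1646 → Apr 28, 1646: 31 days (March has 31).
Apr 28, 1646 → May 28, 1646: 30 days (April has 30).
May 28, 1646 → Jun 28, 1646: 31 days (May has 31).
Jun 28, 1646 → Jul 3, 1646: 5 days.
Total: 6214 days.

6214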